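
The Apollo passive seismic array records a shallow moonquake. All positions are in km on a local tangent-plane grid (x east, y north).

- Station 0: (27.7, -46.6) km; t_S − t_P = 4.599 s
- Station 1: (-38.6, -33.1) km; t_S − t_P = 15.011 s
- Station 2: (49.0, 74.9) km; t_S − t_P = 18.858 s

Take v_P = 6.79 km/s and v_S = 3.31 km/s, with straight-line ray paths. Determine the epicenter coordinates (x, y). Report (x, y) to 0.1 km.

Distance from S−P lag: d = Δt · v_P v_S / (v_P − v_S) = Δt · (6.79·3.31)/(6.79−3.31) ≈ 6.4583·Δt.
So d_Station 0 = 29.70, d_Station 1 = 96.95, d_Station 2 = 121.79 km.
Circle about each station: (x − 27.7)² + (y + 46.6)² = 29.70²; (x + 38.6)² + (y + 33.1)² = 96.95²; (x − 49.0)² + (y − 74.9)² = 121.79².
Subtracting the Station 0 equation from the Station 1 and Station 2 equations removes the quadratic terms:
-132.6 x + 27.0 y = -8870.49
42.6 x + 243.0 y = -8878.55
Solving the 2×2 system: x ≈ 57.4, y ≈ -46.6 km.
Check against Station 0 (with the unrounded x, y): √((x − 27.7)²+(y + 46.6)²) = 29.71 ≈ 29.70 km. ✓

x ≈ 57.4 km, y ≈ -46.6 km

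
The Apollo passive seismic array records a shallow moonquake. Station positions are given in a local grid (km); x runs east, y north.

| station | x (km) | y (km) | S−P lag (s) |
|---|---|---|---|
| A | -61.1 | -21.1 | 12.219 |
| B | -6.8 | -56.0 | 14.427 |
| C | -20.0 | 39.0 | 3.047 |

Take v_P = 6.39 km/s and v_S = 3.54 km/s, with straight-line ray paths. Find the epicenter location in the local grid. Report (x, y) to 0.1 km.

-5.7 km east, 58.5 km north

Distance from S−P lag: d = Δt · v_P v_S / (v_P − v_S) = Δt · (6.39·3.54)/(6.39−3.54) ≈ 7.9371·Δt.
So d_A = 96.98, d_B = 114.51, d_C = 24.18 km.
Circle about each station: (x + 61.1)² + (y + 21.1)² = 96.98²; (x + 6.8)² + (y + 56.0)² = 114.51²; (x + 20.0)² + (y − 39.0)² = 24.18².
Subtracting the A equation from the B and C equations removes the quadratic terms:
108.6 x − 69.8 y = -4703.60
82.2 x + 120.2 y = 6563.03
Solving the 2×2 system: x ≈ -5.7, y ≈ 58.5 km.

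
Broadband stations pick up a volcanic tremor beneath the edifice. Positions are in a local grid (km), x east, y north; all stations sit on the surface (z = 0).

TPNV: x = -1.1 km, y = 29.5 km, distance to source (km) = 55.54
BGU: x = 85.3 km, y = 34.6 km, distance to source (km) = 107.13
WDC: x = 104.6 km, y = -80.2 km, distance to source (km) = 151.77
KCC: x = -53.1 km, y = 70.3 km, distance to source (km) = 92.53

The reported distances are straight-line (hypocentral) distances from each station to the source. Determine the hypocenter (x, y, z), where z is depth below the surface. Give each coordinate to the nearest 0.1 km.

(-5.2, 10.7, 52.1)

Each station gives a sphere (x−x_i)² + (y−y_i)² + z² = d_i² (stations at z=0).
Subtracting the TPNV sphere from BGU and WDC: z² cancels, leaving linear equations in x and y:
172.8 x + 10.2 y = -790.36
211.4 x − 219.4 y = -3447.70
Solving: x ≈ -5.205, y ≈ 10.699 km (keep extra digits for the depth step; rounded: -5.2, 10.7).
Then from the TPNV sphere: z² = 55.54² − (x + 1.1)² − (y − 29.5)² with x = -5.205, y = 10.699, so z ≈ 52.100 ≈ 52.1 km.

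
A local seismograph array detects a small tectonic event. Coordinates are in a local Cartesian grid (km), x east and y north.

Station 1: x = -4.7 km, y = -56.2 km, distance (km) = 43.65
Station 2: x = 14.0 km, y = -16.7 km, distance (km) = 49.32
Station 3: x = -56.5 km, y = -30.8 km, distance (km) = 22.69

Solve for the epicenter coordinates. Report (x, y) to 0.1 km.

(-34.7, -24.5)

Circle about each station: (x + 4.7)² + (y + 56.2)² = 43.65²; (x − 14.0)² + (y + 16.7)² = 49.32²; (x + 56.5)² + (y + 30.8)² = 22.69².
Subtracting the Station 1 equation from the Station 2 and Station 3 equations removes the quadratic terms:
37.4 x + 79.0 y = -3232.78
-103.6 x + 50.8 y = 2350.85
Solving the 2×2 system: x ≈ -34.7, y ≈ -24.5 km.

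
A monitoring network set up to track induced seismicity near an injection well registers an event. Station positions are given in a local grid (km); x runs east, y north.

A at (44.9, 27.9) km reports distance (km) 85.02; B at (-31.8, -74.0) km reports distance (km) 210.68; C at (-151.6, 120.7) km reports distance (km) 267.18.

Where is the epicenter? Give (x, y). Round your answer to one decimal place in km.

Circle about each station: (x − 44.9)² + (y − 27.9)² = 85.02²; (x + 31.8)² + (y + 74.0)² = 210.68²; (x + 151.6)² + (y − 120.7)² = 267.18².
Subtracting pairs of circle equations eliminates x²+y² and gives linear equations (the radical axes):
-153.4 x − 203.8 y = -33464.84
-393.0 x + 185.6 y = -29400.12
Solving the 2×2 system: x ≈ 112.4, y ≈ 79.6 km.
Check against A (with the unrounded x, y): √((x − 44.9)²+(y − 27.9)²) = 85.03 ≈ 85.02 km. ✓

x ≈ 112.4 km, y ≈ 79.6 km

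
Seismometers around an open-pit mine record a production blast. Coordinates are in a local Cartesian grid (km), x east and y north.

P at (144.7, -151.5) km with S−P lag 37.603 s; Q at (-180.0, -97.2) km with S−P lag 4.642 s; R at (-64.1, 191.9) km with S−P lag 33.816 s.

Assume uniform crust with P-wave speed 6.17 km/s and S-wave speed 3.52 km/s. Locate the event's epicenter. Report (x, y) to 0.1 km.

Distance from S−P lag: d = Δt · v_P v_S / (v_P − v_S) = Δt · (6.17·3.52)/(6.17−3.52) ≈ 8.1956·Δt.
So d_P = 308.18, d_Q = 38.04, d_R = 277.14 km.
Circle about each station: (x − 144.7)² + (y + 151.5)² = 308.18²; (x + 180.0)² + (y + 97.2)² = 38.04²; (x + 64.1)² + (y − 191.9)² = 277.14².
Subtracting the P equation from the Q and R equations removes the quadratic terms:
-649.4 x + 108.6 y = 91485.37
-417.6 x + 686.8 y = 15212.41
Solving the 2×2 system: x ≈ -152.7, y ≈ -70.7 km.

(-152.7, -70.7)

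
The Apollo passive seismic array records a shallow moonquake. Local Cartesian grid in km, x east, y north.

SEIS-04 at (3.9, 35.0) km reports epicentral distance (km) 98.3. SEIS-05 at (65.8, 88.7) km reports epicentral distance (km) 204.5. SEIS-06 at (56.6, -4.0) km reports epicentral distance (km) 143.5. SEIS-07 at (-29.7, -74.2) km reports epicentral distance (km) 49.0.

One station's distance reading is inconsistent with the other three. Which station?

SEIS-04

Solve using three stations at a time. Using SEIS-05, SEIS-06, SEIS-07 (subtract circle equations pairwise → linear system) gives (x, y) ≈ (-76.2, -58.5).
Distances from that point to each station vs reported:
  SEIS-04: calculated 123.1 vs reported 98.3 → residual 24.8 km
  SEIS-05: calculated 204.5 vs reported 204.5 → residual 0.0 km
  SEIS-06: calculated 143.5 vs reported 143.5 → residual 0.0 km
  SEIS-07: calculated 49.0 vs reported 49.0 → residual 0.0 km
SEIS-05, SEIS-06, SEIS-07 are mutually consistent (residuals ≈ 0); SEIS-04 is off by 24.8 km.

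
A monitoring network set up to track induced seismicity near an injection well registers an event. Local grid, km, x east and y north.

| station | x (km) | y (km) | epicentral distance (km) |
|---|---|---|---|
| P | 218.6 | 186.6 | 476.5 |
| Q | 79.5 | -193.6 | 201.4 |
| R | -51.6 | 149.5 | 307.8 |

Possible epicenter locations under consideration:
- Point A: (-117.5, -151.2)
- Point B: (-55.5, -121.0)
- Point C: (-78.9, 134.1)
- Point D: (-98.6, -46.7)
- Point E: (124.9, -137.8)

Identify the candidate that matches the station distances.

For each candidate, compare |candidate − station| to the reported distance:
Point A: residuals P 0.0, Q 0.1, R 0.0 → max 0.1 km
Point B: residuals P 64.5, Q 48.1, R 37.3 → max 64.5 km
Point C: residuals P 174.4, Q 162.6, R 276.5 → max 276.5 km
Point D: residuals P 82.7, Q 29.5, R 106.0 → max 106.0 km
Point E: residuals P 138.8, Q 129.5, R 29.4 → max 138.8 km
Only Point A has all residuals ≈ 0.

Point A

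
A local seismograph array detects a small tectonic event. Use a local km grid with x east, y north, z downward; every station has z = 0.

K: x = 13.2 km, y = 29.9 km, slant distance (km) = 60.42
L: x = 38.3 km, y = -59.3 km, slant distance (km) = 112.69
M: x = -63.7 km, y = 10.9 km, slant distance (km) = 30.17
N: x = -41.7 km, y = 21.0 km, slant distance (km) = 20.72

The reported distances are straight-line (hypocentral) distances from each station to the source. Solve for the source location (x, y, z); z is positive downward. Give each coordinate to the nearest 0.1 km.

x ≈ -42.2 km, y ≈ 16.9 km, depth ≈ 20.3 km

Each station gives a sphere (x−x_i)² + (y−y_i)² + z² = d_i² (stations at z=0).
Subtracting the K sphere from L and M: z² cancels, leaving linear equations in x and y:
50.2 x − 178.4 y = -5133.33
-153.8 x − 38.0 y = 5848.60
Solving: x ≈ -42.203, y ≈ 16.899 km (keep extra digits for the depth step; rounded: -42.2, 16.9).
Then from the K sphere: z² = 60.42² − (x − 13.2)² − (y − 29.9)² with x = -42.203, y = 16.899, so z ≈ 20.299 ≈ 20.3 km.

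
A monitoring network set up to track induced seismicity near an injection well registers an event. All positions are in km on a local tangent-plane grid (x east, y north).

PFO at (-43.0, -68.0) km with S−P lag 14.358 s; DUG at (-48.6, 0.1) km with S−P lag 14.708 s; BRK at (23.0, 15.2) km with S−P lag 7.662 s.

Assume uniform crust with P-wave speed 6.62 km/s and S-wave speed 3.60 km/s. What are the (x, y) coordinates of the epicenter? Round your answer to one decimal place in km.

Distance from S−P lag: d = Δt · v_P v_S / (v_P − v_S) = Δt · (6.62·3.60)/(6.62−3.60) ≈ 7.8914·Δt.
So d_PFO = 113.30, d_DUG = 116.07, d_BRK = 60.46 km.
Circle about each station: (x + 43.0)² + (y + 68.0)² = 113.30²; (x + 48.6)² + (y − 0.1)² = 116.07²; (x − 23.0)² + (y − 15.2)² = 60.46².
Subtracting pairs of circle equations eliminates x²+y² and gives linear equations (the radical axes):
-11.2 x + 136.2 y = -4746.38
132.0 x + 166.4 y = 3468.52
Solving the 2×2 system: x ≈ 63.6, y ≈ -29.6 km.
Check against PFO (with the unrounded x, y): √((x + 43.0)²+(y + 68.0)²) = 113.31 ≈ 113.30 km. ✓

x ≈ 63.6 km, y ≈ -29.6 km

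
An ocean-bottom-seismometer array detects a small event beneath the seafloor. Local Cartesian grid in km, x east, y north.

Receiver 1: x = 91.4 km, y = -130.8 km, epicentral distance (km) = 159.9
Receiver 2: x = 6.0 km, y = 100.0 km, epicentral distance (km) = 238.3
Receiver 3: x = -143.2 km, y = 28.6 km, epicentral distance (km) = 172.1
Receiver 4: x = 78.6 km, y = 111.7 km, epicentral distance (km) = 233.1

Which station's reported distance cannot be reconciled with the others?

Receiver 4

Solve using three stations at a time. Using Receiver 1, Receiver 2, Receiver 3 (subtract circle equations pairwise → linear system) gives (x, y) ≈ (-68.4, -126.4).
Distances from that point to each station vs reported:
  Receiver 1: calculated 159.9 vs reported 159.9 → residual 0.0 km
  Receiver 2: calculated 238.3 vs reported 238.3 → residual 0.0 km
  Receiver 3: calculated 172.1 vs reported 172.1 → residual 0.0 km
  Receiver 4: calculated 279.8 vs reported 233.1 → residual 46.7 km
Receiver 1, Receiver 2, Receiver 3 are mutually consistent (residuals ≈ 0); Receiver 4 is off by 46.7 km.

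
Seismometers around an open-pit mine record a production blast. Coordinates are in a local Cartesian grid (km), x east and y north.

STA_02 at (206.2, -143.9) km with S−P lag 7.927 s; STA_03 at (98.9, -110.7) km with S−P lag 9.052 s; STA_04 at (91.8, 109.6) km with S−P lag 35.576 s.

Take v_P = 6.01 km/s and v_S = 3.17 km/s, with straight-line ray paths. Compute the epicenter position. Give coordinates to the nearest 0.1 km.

Distance from S−P lag: d = Δt · v_P v_S / (v_P − v_S) = Δt · (6.01·3.17)/(6.01−3.17) ≈ 6.7083·Δt.
So d_STA_02 = 53.18, d_STA_03 = 60.72, d_STA_04 = 238.66 km.
Circle about each station: (x − 206.2)² + (y + 143.9)² = 53.18²; (x − 98.9)² + (y + 110.7)² = 60.72²; (x − 91.8)² + (y − 109.6)² = 238.66².
Subtracting the STA_02 equation from the STA_03 and STA_04 equations removes the quadratic terms:
-214.6 x + 66.4 y = -42048.76
-228.8 x + 507.0 y = -96916.73
Solving the 2×2 system: x ≈ 159.0, y ≈ -119.4 km.
Check against STA_02 (with the unrounded x, y): √((x − 206.2)²+(y + 143.9)²) = 53.18 ≈ 53.18 km. ✓

159.0 km east, -119.4 km north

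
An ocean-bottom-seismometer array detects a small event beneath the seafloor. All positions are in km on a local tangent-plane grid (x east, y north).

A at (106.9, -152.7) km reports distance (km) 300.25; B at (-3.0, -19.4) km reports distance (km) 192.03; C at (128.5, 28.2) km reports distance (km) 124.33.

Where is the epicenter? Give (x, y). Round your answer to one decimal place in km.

x ≈ 92.5 km, y ≈ 147.2 km

Circle about each station: (x − 106.9)² + (y + 152.7)² = 300.25²; (x + 3.0)² + (y + 19.4)² = 192.03²; (x − 128.5)² + (y − 28.2)² = 124.33².
Subtracting the A equation from the B and C equations removes the quadratic terms:
-219.8 x + 266.6 y = 18915.00
43.2 x + 361.8 y = 57254.70
Solving the 2×2 system: x ≈ 92.5, y ≈ 147.2 km.
Check against A (with the unrounded x, y): √((x − 106.9)²+(y + 152.7)²) = 300.25 ≈ 300.25 km. ✓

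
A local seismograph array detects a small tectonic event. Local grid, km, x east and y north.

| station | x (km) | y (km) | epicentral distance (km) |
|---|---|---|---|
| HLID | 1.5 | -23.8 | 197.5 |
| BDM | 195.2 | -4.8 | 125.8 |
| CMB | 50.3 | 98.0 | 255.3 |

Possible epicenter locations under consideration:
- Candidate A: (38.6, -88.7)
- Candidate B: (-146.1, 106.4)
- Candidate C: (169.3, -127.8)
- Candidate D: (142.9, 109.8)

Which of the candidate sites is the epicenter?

Candidate C

For each candidate, compare |candidate − station| to the reported distance:
Candidate A: residuals HLID 122.7, BDM 51.9, CMB 68.2 → max 122.7 km
Candidate B: residuals HLID 0.7, BDM 233.2, CMB 58.7 → max 233.2 km
Candidate C: residuals HLID 0.1, BDM 0.1, CMB 0.1 → max 0.1 km
Candidate D: residuals HLID 3.0, BDM 0.2, CMB 162.0 → max 162.0 km
Only Candidate C has all residuals ≈ 0.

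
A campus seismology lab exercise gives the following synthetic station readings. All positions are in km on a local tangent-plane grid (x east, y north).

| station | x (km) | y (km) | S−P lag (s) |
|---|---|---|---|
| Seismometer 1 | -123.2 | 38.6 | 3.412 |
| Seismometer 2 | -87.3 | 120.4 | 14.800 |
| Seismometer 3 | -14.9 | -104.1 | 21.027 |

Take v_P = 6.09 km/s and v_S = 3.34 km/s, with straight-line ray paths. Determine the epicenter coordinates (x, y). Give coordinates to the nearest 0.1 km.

Distance from S−P lag: d = Δt · v_P v_S / (v_P − v_S) = Δt · (6.09·3.34)/(6.09−3.34) ≈ 7.3966·Δt.
So d_Seismometer 1 = 25.24, d_Seismometer 2 = 109.47, d_Seismometer 3 = 155.53 km.
Circle about each station: (x + 123.2)² + (y − 38.6)² = 25.24²; (x + 87.3)² + (y − 120.4)² = 109.47²; (x + 14.9)² + (y + 104.1)² = 155.53².
Subtracting the Seismometer 1 equation from the Seismometer 2 and Seismometer 3 equations removes the quadratic terms:
71.8 x + 163.6 y = -5897.37
216.6 x − 285.4 y = -29161.90
Solving the 2×2 system: x ≈ -115.4, y ≈ 14.6 km.
Check against Seismometer 1 (with the unrounded x, y): √((x + 123.2)²+(y − 38.6)²) = 25.24 ≈ 25.24 km. ✓

(-115.4, 14.6)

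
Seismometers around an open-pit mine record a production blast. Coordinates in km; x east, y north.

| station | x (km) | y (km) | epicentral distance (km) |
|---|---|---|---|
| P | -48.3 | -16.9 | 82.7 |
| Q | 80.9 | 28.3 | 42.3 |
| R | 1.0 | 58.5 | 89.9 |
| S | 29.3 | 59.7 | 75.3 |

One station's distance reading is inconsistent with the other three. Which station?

Solve using three stations at a time. Using Q, R, S (subtract circle equations pairwise → linear system) gives (x, y) ≈ (60.6, -8.7).
Distances from that point to each station vs reported:
  P: calculated 109.2 vs reported 82.7 → residual 26.5 km
  Q: calculated 42.2 vs reported 42.3 → residual 0.1 km
  R: calculated 89.8 vs reported 89.9 → residual 0.1 km
  S: calculated 75.2 vs reported 75.3 → residual 0.1 km
Q, R, S are mutually consistent (residuals ≈ 0); P is off by 26.5 km.

P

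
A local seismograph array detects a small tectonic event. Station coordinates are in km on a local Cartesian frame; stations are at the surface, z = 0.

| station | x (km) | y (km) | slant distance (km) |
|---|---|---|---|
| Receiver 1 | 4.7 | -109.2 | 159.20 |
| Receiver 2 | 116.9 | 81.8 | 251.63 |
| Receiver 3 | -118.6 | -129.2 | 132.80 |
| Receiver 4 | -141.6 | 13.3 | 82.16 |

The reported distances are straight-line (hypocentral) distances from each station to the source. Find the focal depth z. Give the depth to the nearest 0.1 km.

z ≈ 67.6 km

Each station gives a sphere (x−x_i)² + (y−y_i)² + z² = d_i² (stations at z=0).
Subtracting the Receiver 1 sphere from Receiver 2 and Receiver 3: z² cancels, leaving linear equations in x and y:
224.4 x + 382.0 y = -29562.90
-246.6 x − 40.0 y = 26520.67
Solving: x ≈ -104.997, y ≈ -15.711 km (keep extra digits for the depth step; rounded: -105.0, -15.7).
Then from the Receiver 1 sphere: z² = 159.20² − (x − 4.7)² − (y + 109.2)² with x = -104.997, y = -15.711, so z ≈ 67.609 ≈ 67.6 km.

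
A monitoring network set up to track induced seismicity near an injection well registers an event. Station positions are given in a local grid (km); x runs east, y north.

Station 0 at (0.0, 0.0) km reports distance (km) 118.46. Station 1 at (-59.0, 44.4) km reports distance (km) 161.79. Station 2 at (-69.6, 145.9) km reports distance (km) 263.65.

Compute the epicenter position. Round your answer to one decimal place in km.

(-29.6, -114.7)

Circle about each station: x² + y² = 118.46²; (x + 59.0)² + (y − 44.4)² = 161.79²; (x + 69.6)² + (y − 145.9)² = 263.65².
Subtracting pairs of circle equations eliminates x²+y² and gives linear equations (the radical axes):
-118.0 x + 88.8 y = -6690.87
-139.2 x + 291.8 y = -29347.58
Solving the 2×2 system: x ≈ -29.6, y ≈ -114.7 km.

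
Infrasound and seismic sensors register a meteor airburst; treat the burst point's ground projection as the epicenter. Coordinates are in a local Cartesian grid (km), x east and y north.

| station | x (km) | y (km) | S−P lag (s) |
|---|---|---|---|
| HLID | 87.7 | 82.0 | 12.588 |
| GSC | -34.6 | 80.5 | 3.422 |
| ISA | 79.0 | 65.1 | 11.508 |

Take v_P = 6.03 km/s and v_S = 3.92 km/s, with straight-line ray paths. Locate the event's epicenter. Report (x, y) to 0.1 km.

-48.3 km east, 44.7 km north

Distance from S−P lag: d = Δt · v_P v_S / (v_P − v_S) = Δt · (6.03·3.92)/(6.03−3.92) ≈ 11.2027·Δt.
So d_HLID = 141.02, d_GSC = 38.34, d_ISA = 128.92 km.
Circle about each station: (x − 87.7)² + (y − 82.0)² = 141.02²; (x + 34.6)² + (y − 80.5)² = 38.34²; (x − 79.0)² + (y − 65.1)² = 128.92².
Subtracting the HLID equation from the GSC and ISA equations removes the quadratic terms:
-244.6 x − 3.0 y = 11678.80
-17.4 x − 33.8 y = -670.01
Solving the 2×2 system: x ≈ -48.3, y ≈ 44.7 km.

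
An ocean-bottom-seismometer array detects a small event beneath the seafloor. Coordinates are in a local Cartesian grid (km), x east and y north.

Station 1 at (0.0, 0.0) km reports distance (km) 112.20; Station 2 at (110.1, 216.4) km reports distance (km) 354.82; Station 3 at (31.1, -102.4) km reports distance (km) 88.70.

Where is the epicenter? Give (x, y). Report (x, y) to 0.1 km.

Circle about each station: x² + y² = 112.20²; (x − 110.1)² + (y − 216.4)² = 354.82²; (x − 31.1)² + (y + 102.4)² = 88.70².
Subtracting the Station 1 equation from the Station 2 and Station 3 equations removes the quadratic terms:
220.2 x + 432.8 y = -54357.42
62.2 x − 204.8 y = 16174.12
Solving the 2×2 system: x ≈ -57.4, y ≈ -96.4 km.

(-57.4, -96.4)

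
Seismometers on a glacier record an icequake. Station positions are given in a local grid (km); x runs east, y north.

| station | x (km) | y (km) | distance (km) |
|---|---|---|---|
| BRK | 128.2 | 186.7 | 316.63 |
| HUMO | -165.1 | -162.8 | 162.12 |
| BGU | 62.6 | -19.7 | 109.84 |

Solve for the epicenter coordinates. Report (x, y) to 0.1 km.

Circle about each station: (x − 128.2)² + (y − 186.7)² = 316.63²; (x + 165.1)² + (y + 162.8)² = 162.12²; (x − 62.6)² + (y + 19.7)² = 109.84².
Subtracting the BRK equation from the HUMO and BGU equations removes the quadratic terms:
-586.6 x − 699.0 y = 76441.38
-131.2 x − 412.8 y = 41204.45
Solving the 2×2 system: x ≈ -18.3, y ≈ -94.0 km.
Check against BRK (with the unrounded x, y): √((x − 128.2)²+(y − 186.7)²) = 316.63 ≈ 316.63 km. ✓

x ≈ -18.3 km, y ≈ -94.0 km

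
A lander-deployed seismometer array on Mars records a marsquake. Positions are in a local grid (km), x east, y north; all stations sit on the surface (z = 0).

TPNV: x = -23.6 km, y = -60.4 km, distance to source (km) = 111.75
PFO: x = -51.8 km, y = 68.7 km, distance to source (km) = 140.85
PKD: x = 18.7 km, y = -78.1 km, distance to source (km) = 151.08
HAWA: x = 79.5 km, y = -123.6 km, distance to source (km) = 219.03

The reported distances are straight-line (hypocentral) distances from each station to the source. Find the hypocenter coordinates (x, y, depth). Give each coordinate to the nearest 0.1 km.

x ≈ -112.7 km, y ≈ -40.7 km, depth ≈ 64.5 km

Each station gives a sphere (x−x_i)² + (y−y_i)² + z² = d_i² (stations at z=0).
Subtracting the TPNV sphere from PFO and PKD: z² cancels, leaving linear equations in x and y:
-56.4 x + 258.2 y = -4152.85
84.6 x − 35.4 y = -8092.92
Solving: x ≈ -112.691, y ≈ -40.700 km (keep extra digits for the depth step; rounded: -112.7, -40.7).
Then from the TPNV sphere: z² = 111.75² − (x + 23.6)² − (y + 60.4)² with x = -112.691, y = -40.700, so z ≈ 64.520 ≈ 64.5 km.
Check against HAWA (with the unrounded solution): distance 219.03 ≈ 219.03 km. ✓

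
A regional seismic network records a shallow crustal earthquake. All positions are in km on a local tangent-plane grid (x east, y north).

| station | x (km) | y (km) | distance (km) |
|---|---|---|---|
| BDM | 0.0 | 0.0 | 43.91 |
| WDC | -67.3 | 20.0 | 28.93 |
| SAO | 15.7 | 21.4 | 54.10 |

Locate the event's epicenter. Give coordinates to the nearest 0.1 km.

Circle about each station: x² + y² = 43.91²; (x + 67.3)² + (y − 20.0)² = 28.93²; (x − 15.7)² + (y − 21.4)² = 54.10².
Subtracting the BDM equation from the WDC and SAO equations removes the quadratic terms:
-134.6 x + 40.0 y = 6020.43
31.4 x + 42.8 y = -294.27
Solving the 2×2 system: x ≈ -38.4, y ≈ 21.3 km.

-38.4 km east, 21.3 km north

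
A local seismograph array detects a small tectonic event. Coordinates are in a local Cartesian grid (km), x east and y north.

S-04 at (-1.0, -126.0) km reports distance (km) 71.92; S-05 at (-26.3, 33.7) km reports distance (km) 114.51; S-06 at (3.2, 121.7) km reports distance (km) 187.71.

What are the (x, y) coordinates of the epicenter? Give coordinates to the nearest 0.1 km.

x ≈ 34.4 km, y ≈ -63.4 km

Circle about each station: (x + 1.0)² + (y + 126.0)² = 71.92²; (x + 26.3)² + (y − 33.7)² = 114.51²; (x − 3.2)² + (y − 121.7)² = 187.71².
Subtracting pairs of circle equations eliminates x²+y² and gives linear equations (the radical axes):
-50.6 x + 319.4 y = -21989.67
8.4 x + 495.4 y = -31118.43
Solving the 2×2 system: x ≈ 34.4, y ≈ -63.4 km.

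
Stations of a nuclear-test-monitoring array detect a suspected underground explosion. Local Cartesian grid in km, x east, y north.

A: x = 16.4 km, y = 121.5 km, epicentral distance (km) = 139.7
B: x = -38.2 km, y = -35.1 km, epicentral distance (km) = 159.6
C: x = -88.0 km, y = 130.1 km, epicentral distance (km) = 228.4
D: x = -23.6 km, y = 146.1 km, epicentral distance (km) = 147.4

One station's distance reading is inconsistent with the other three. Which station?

D

Solve using three stations at a time. Using A, B, C (subtract circle equations pairwise → linear system) gives (x, y) ≈ (111.8, 19.4).
Distances from that point to each station vs reported:
  A: calculated 139.7 vs reported 139.7 → residual 0.0 km
  B: calculated 159.6 vs reported 159.6 → residual 0.0 km
  C: calculated 228.4 vs reported 228.4 → residual 0.0 km
  D: calculated 185.4 vs reported 147.4 → residual 38.0 km
A, B, C are mutually consistent (residuals ≈ 0); D is off by 38.0 km.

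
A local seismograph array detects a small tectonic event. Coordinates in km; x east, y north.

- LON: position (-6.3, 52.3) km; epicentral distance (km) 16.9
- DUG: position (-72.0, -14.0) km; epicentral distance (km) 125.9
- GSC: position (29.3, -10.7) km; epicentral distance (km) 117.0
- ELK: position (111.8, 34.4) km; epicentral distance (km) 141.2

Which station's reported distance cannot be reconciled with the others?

LON

Solve using three stations at a time. Using DUG, GSC, ELK (subtract circle equations pairwise → linear system) gives (x, y) ≈ (-14.3, 97.7).
Distances from that point to each station vs reported:
  LON: calculated 46.1 vs reported 16.9 → residual 29.2 km
  DUG: calculated 125.8 vs reported 125.9 → residual 0.1 km
  GSC: calculated 116.9 vs reported 117.0 → residual 0.1 km
  ELK: calculated 141.1 vs reported 141.2 → residual 0.1 km
DUG, GSC, ELK are mutually consistent (residuals ≈ 0); LON is off by 29.2 km.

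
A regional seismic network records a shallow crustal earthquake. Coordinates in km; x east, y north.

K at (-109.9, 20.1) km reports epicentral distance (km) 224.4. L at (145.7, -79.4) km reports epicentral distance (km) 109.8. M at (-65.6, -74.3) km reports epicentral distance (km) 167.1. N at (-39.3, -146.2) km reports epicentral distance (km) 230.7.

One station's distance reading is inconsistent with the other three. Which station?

M

Solve using three stations at a time. Using K, L, N (subtract circle equations pairwise → linear system) gives (x, y) ≈ (114.4, 25.8).
Distances from that point to each station vs reported:
  K: calculated 224.4 vs reported 224.4 → residual 0.0 km
  L: calculated 109.8 vs reported 109.8 → residual 0.0 km
  M: calculated 206.0 vs reported 167.1 → residual 38.9 km
  N: calculated 230.7 vs reported 230.7 → residual 0.0 km
K, L, N are mutually consistent (residuals ≈ 0); M is off by 38.9 km.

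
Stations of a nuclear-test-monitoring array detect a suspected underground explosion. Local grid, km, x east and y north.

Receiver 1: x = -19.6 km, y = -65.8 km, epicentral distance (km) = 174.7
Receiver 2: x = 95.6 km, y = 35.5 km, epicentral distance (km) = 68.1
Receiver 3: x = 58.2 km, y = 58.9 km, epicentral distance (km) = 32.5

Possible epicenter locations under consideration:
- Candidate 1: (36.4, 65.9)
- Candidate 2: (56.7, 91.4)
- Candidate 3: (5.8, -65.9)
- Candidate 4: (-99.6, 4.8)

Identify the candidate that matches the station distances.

Candidate 2

For each candidate, compare |candidate − station| to the reported distance:
Candidate 1: residuals Receiver 1 31.6, Receiver 2 1.6, Receiver 3 9.6 → max 31.6 km
Candidate 2: residuals Receiver 1 0.0, Receiver 2 0.0, Receiver 3 0.0 → max 0.0 km
Candidate 3: residuals Receiver 1 149.3, Receiver 2 67.3, Receiver 3 102.9 → max 149.3 km
Candidate 4: residuals Receiver 1 68.0, Receiver 2 129.5, Receiver 3 134.3 → max 134.3 km
Only Candidate 2 has all residuals ≈ 0.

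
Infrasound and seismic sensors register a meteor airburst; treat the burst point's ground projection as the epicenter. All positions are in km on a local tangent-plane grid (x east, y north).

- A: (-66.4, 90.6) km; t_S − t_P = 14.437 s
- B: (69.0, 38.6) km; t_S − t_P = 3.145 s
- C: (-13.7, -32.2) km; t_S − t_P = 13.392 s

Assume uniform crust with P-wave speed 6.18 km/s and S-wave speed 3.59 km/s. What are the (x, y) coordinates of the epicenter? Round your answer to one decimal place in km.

53.6 km east, 60.7 km north

Distance from S−P lag: d = Δt · v_P v_S / (v_P − v_S) = Δt · (6.18·3.59)/(6.18−3.59) ≈ 8.5661·Δt.
So d_A = 123.67, d_B = 26.94, d_C = 114.72 km.
Circle about each station: (x + 66.4)² + (y − 90.6)² = 123.67²; (x − 69.0)² + (y − 38.6)² = 26.94²; (x + 13.7)² + (y + 32.2)² = 114.72².
Subtracting the A equation from the B and C equations removes the quadratic terms:
270.8 x − 104.0 y = 8202.15
105.4 x − 245.6 y = -9259.20
Solving the 2×2 system: x ≈ 53.6, y ≈ 60.7 km.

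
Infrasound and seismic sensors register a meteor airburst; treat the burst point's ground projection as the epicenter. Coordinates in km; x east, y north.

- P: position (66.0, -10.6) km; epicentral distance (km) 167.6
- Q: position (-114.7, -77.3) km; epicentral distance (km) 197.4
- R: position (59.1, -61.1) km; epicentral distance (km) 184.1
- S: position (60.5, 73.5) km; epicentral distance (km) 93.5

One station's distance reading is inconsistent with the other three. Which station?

P

Solve using three stations at a time. Using Q, R, S (subtract circle equations pairwise → linear system) gives (x, y) ≈ (-29.0, 100.6).
Distances from that point to each station vs reported:
  P: calculated 146.2 vs reported 167.6 → residual 21.4 km
  Q: calculated 197.4 vs reported 197.4 → residual 0.0 km
  R: calculated 184.1 vs reported 184.1 → residual 0.0 km
  S: calculated 93.5 vs reported 93.5 → residual 0.0 km
Q, R, S are mutually consistent (residuals ≈ 0); P is off by 21.4 km.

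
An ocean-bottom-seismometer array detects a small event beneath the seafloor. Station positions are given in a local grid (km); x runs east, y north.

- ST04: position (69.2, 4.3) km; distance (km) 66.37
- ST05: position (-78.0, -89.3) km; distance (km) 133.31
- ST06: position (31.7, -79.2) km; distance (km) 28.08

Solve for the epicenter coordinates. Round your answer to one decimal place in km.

Circle about each station: (x − 69.2)² + (y − 4.3)² = 66.37²; (x + 78.0)² + (y + 89.3)² = 133.31²; (x − 31.7)² + (y + 79.2)² = 28.08².
Subtracting the ST04 equation from the ST05 and ST06 equations removes the quadratic terms:
-294.4 x − 187.2 y = -4115.22
-75.0 x − 167.0 y = 6086.89
Solving the 2×2 system: x ≈ 52.0, y ≈ -59.8 km.

(52.0, -59.8)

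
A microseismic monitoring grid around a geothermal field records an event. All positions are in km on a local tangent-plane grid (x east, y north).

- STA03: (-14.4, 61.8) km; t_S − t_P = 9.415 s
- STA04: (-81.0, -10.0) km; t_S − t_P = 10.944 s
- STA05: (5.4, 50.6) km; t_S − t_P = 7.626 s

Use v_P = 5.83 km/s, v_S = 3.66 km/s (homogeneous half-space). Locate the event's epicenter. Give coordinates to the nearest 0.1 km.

(26.0, -21.5)

Distance from S−P lag: d = Δt · v_P v_S / (v_P − v_S) = Δt · (5.83·3.66)/(5.83−3.66) ≈ 9.8331·Δt.
So d_STA03 = 92.58, d_STA04 = 107.61, d_STA05 = 74.99 km.
Circle about each station: (x + 14.4)² + (y − 61.8)² = 92.58²; (x + 81.0)² + (y + 10.0)² = 107.61²; (x − 5.4)² + (y − 50.6)² = 74.99².
Subtracting the STA03 equation from the STA04 and STA05 equations removes the quadratic terms:
-133.2 x − 143.6 y = -374.46
39.6 x − 22.4 y = 1510.48
Solving the 2×2 system: x ≈ 26.0, y ≈ -21.5 km.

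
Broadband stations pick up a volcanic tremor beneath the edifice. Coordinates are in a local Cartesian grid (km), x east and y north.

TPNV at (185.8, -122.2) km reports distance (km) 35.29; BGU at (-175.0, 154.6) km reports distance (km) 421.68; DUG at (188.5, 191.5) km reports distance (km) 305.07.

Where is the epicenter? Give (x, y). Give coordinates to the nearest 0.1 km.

Circle about each station: (x − 185.8)² + (y + 122.2)² = 35.29²; (x + 175.0)² + (y − 154.6)² = 421.68²; (x − 188.5)² + (y − 191.5)² = 305.07².
Subtracting the TPNV equation from the BGU and DUG equations removes the quadratic terms:
-721.6 x + 553.6 y = -171496.96
5.4 x + 627.4 y = -69072.30
Solving the 2×2 system: x ≈ 152.2, y ≈ -111.4 km.
Check against TPNV (with the unrounded x, y): √((x − 185.8)²+(y + 122.2)²) = 35.30 ≈ 35.29 km. ✓

152.2 km east, -111.4 km north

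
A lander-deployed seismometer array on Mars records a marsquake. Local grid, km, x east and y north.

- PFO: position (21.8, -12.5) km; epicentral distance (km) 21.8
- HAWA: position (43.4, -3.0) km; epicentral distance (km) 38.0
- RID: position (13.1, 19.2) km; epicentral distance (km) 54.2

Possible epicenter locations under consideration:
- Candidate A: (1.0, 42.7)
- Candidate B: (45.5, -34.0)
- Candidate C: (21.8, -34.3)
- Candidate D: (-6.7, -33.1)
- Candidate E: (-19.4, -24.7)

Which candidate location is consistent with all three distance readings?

For each candidate, compare |candidate − station| to the reported distance:
Candidate A: residuals PFO 37.2, HAWA 24.3, RID 27.8 → max 37.2 km
Candidate B: residuals PFO 10.2, HAWA 6.9, RID 8.1 → max 10.2 km
Candidate C: residuals PFO 0.0, HAWA 0.0, RID 0.0 → max 0.0 km
Candidate D: residuals PFO 13.4, HAWA 20.4, RID 1.7 → max 20.4 km
Candidate E: residuals PFO 21.2, HAWA 28.4, RID 0.4 → max 28.4 km
Only Candidate C has all residuals ≈ 0.

Candidate C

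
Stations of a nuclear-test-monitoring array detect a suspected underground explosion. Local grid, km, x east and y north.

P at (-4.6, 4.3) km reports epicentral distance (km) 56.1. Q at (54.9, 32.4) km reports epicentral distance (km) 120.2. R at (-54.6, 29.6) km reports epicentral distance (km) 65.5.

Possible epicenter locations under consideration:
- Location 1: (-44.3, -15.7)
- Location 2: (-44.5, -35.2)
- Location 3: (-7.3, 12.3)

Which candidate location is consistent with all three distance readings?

Location 2

For each candidate, compare |candidate − station| to the reported distance:
Location 1: residuals P 11.6, Q 10.0, R 19.0 → max 19.0 km
Location 2: residuals P 0.0, Q 0.0, R 0.1 → max 0.1 km
Location 3: residuals P 47.7, Q 54.8, R 15.1 → max 54.8 km
Only Location 2 has all residuals ≈ 0.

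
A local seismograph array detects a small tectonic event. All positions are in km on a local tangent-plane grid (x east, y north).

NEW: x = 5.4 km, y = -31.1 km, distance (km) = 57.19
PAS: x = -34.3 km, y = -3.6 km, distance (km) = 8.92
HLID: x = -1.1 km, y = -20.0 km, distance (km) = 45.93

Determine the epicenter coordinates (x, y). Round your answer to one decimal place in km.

Circle about each station: (x − 5.4)² + (y + 31.1)² = 57.19²; (x + 34.3)² + (y + 3.6)² = 8.92²; (x + 1.1)² + (y + 20.0)² = 45.93².
Subtracting the NEW equation from the PAS and HLID equations removes the quadratic terms:
-79.4 x + 55.0 y = 3384.21
-13.0 x + 22.2 y = 565.97
Solving the 2×2 system: x ≈ -42.0, y ≈ 0.9 km.
Check against NEW (with the unrounded x, y): √((x − 5.4)²+(y + 31.1)²) = 57.19 ≈ 57.19 km. ✓

(-42.0, 0.9)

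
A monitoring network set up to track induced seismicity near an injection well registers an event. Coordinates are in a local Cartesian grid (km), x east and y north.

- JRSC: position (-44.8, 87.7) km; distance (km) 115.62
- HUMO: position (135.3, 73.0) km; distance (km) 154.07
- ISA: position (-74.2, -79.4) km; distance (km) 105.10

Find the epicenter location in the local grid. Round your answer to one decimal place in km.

Circle about each station: (x + 44.8)² + (y − 87.7)² = 115.62²; (x − 135.3)² + (y − 73.0)² = 154.07²; (x + 74.2)² + (y + 79.4)² = 105.10².
Subtracting the JRSC equation from the HUMO and ISA equations removes the quadratic terms:
360.2 x − 29.4 y = 3567.18
-58.8 x − 334.2 y = 4433.64
Solving the 2×2 system: x ≈ 8.7, y ≈ -14.8 km.
Check against JRSC (with the unrounded x, y): √((x + 44.8)²+(y − 87.7)²) = 115.62 ≈ 115.62 km. ✓

(8.7, -14.8)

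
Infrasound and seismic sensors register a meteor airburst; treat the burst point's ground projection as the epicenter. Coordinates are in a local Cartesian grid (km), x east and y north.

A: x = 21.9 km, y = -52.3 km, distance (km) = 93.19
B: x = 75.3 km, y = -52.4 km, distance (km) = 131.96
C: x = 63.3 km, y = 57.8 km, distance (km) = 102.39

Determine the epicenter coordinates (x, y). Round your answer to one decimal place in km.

Circle about each station: (x − 21.9)² + (y + 52.3)² = 93.19²; (x − 75.3)² + (y + 52.4)² = 131.96²; (x − 63.3)² + (y − 57.8)² = 102.39².
Subtracting pairs of circle equations eliminates x²+y² and gives linear equations (the radical axes):
106.8 x − 0.2 y = -3528.12
82.8 x + 220.2 y = 2333.49
Solving the 2×2 system: x ≈ -33.0, y ≈ 23.0 km.

-33.0 km east, 23.0 km north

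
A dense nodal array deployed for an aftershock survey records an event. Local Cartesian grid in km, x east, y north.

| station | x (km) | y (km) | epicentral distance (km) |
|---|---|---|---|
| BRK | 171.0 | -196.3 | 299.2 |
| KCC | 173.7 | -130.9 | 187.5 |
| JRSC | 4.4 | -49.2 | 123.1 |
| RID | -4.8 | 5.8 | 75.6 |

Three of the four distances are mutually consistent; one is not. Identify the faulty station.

Solve using three stations at a time. Using BRK, JRSC, RID (subtract circle equations pairwise → linear system) gives (x, y) ≈ (34.6, 69.9).
Distances from that point to each station vs reported:
  BRK: calculated 299.1 vs reported 299.2 → residual 0.1 km
  KCC: calculated 244.3 vs reported 187.5 → residual 56.8 km
  JRSC: calculated 122.9 vs reported 123.1 → residual 0.2 km
  RID: calculated 75.3 vs reported 75.6 → residual 0.3 km
BRK, JRSC, RID are mutually consistent (residuals ≈ 0); KCC is off by 56.8 km.

KCC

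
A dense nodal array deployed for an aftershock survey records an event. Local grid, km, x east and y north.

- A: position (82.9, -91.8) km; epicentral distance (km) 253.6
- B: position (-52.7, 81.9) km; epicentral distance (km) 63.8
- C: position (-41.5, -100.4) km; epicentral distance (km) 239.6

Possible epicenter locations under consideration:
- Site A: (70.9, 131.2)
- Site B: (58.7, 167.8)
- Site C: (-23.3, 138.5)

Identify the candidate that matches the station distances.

For each candidate, compare |candidate − station| to the reported distance:
Site A: residuals A 30.3, B 69.3, C 17.8 → max 69.3 km
Site B: residuals A 7.1, B 76.9, C 46.7 → max 76.9 km
Site C: residuals A 0.0, B 0.0, C 0.0 → max 0.0 km
Only Site C has all residuals ≈ 0.

Site C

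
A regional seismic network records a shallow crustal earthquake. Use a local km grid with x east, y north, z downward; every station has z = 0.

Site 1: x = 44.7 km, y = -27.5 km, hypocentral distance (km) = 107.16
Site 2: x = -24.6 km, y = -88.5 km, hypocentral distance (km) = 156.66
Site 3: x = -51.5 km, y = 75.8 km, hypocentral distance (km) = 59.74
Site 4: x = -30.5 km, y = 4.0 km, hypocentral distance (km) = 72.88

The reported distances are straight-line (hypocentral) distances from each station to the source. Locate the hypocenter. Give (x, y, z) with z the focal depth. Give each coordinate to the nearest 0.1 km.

Each station gives a sphere (x−x_i)² + (y−y_i)² + z² = d_i² (stations at z=0).
Subtracting the Site 1 sphere from Site 2 and Site 3: z² cancels, leaving linear equations in x and y:
-138.6 x − 122.0 y = -7376.02
-192.4 x + 206.6 y = 13557.95
Solving: x ≈ -2.498, y ≈ 63.297 km (keep extra digits for the depth step; rounded: -2.5, 63.3).
Then from the Site 1 sphere: z² = 107.16² − (x − 44.7)² − (y + 27.5)² with x = -2.498, y = 63.297, so z ≈ 31.804 ≈ 31.8 km.
Check against Site 4 (with the unrounded solution): distance 72.88 ≈ 72.88 km. ✓

(-2.5, 63.3, 31.8)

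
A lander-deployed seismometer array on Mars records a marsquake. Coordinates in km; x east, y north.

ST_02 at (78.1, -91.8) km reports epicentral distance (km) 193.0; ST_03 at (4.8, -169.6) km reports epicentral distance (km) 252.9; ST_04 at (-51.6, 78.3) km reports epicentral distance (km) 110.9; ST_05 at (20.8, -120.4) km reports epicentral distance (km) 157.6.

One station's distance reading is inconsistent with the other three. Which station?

ST_03

Solve using three stations at a time. Using ST_02, ST_04, ST_05 (subtract circle equations pairwise → linear system) gives (x, y) ≈ (-101.4, -20.8).
Distances from that point to each station vs reported:
  ST_02: calculated 193.0 vs reported 193.0 → residual 0.0 km
  ST_03: calculated 182.8 vs reported 252.9 → residual 70.1 km
  ST_04: calculated 110.9 vs reported 110.9 → residual 0.0 km
  ST_05: calculated 157.6 vs reported 157.6 → residual 0.0 km
ST_02, ST_04, ST_05 are mutually consistent (residuals ≈ 0); ST_03 is off by 70.1 km.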